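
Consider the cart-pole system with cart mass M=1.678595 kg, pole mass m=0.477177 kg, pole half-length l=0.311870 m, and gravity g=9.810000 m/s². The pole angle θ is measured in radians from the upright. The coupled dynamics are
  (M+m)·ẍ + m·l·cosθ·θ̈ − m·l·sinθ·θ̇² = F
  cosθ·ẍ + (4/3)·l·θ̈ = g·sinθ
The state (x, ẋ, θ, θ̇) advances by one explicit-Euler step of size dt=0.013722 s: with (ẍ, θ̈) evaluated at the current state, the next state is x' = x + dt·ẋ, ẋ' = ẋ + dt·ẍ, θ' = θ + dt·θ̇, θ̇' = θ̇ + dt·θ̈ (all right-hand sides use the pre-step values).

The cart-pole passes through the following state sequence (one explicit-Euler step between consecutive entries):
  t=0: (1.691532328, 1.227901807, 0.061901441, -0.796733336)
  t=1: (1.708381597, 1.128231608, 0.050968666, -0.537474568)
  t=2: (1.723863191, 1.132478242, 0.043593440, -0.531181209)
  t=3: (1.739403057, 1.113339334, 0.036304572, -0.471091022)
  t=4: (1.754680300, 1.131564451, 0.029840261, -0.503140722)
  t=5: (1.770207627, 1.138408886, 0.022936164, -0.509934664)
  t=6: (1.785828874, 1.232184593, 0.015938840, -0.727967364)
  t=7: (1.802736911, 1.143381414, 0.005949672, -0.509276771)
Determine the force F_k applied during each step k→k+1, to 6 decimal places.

F_0 = -12.858049 N
F_1 = 0.733134 N
F_2 = -2.357548 N
F_3 = 2.514673 N
F_4 = 1.000511 N
F_5 = 12.367613 N
F_6 = -11.581101 N

step 0→1:
  ẍ = (ẋ'−ẋ)/dt = (1.128231608−1.227901807)/0.013722 = -7.263533
  θ̈ = (θ̇'−θ̇)/dt = (-0.537474568−-0.796733336)/0.013722 = 18.893658
  sinθ=0.061862, cosθ=0.998085
  F = (M+m)·ẍ + m·l·cosθ·θ̈ − m·l·sinθ·θ̇² = -15.658521 + 2.806316 − 0.005844 = -12.858049
step 1→2:
  ẍ = (ẋ'−ẋ)/dt = (1.132478242−1.128231608)/0.013722 = 0.309476
  θ̈ = (θ̇'−θ̇)/dt = (-0.531181209−-0.537474568)/0.013722 = 0.458633
  sinθ=0.050947, cosθ=0.998701
  F = (M+m)·ẍ + m·l·cosθ·θ̈ − m·l·sinθ·θ̇² = 0.667160 + 0.068164 − 0.002190 = 0.733134
step 2→3:
  ẍ = (ẋ'−ẋ)/dt = (1.113339334−1.132478242)/0.013722 = -1.394761
  θ̈ = (θ̇'−θ̇)/dt = (-0.471091022−-0.531181209)/0.013722 = 4.379113
  sinθ=0.043580, cosθ=0.999050
  F = (M+m)·ẍ + m·l·cosθ·θ̈ − m·l·sinθ·θ̇² = -3.006786 + 0.651068 − 0.001830 = -2.357548
step 3→4:
  ẍ = (ẋ'−ẋ)/dt = (1.131564451−1.113339334)/0.013722 = 1.328168
  θ̈ = (θ̇'−θ̇)/dt = (-0.503140722−-0.471091022)/0.013722 = -2.335643
  sinθ=0.036297, cosθ=0.999341
  F = (M+m)·ẍ + m·l·cosθ·θ̈ − m·l·sinθ·θ̇² = 2.863227 + -0.347355 − 0.001199 = 2.514673
step 4→5:
  ẍ = (ẋ'−ẋ)/dt = (1.138408886−1.131564451)/0.013722 = 0.498793
  θ̈ = (θ̇'−θ̇)/dt = (-0.509934664−-0.503140722)/0.013722 = -0.495113
  sinθ=0.029836, cosθ=0.999555
  F = (M+m)·ẍ + m·l·cosθ·θ̈ − m·l·sinθ·θ̇² = 1.075284 + -0.073649 − 0.001124 = 1.000511
step 5→6:
  ẍ = (ẋ'−ẋ)/dt = (1.232184593−1.138408886)/0.013722 = 6.833968
  θ̈ = (θ̇'−θ̇)/dt = (-0.727967364−-0.509934664)/0.013722 = -15.889280
  sinθ=0.022934, cosθ=0.999737
  F = (M+m)·ẍ + m·l·cosθ·θ̈ − m·l·sinθ·θ̇² = 14.732477 + -2.363976 − 0.000887 = 12.367613
step 6→7:
  ẍ = (ẋ'−ẋ)/dt = (1.143381414−1.232184593)/0.013722 = -6.471592
  θ̈ = (θ̇'−θ̇)/dt = (-0.509276771−-0.727967364)/0.013722 = 15.937224
  sinθ=0.015938, cosθ=0.999873
  F = (M+m)·ẍ + m·l·cosθ·θ̈ − m·l·sinθ·θ̇² = -13.951276 + 2.371432 − 0.001257 = -11.581101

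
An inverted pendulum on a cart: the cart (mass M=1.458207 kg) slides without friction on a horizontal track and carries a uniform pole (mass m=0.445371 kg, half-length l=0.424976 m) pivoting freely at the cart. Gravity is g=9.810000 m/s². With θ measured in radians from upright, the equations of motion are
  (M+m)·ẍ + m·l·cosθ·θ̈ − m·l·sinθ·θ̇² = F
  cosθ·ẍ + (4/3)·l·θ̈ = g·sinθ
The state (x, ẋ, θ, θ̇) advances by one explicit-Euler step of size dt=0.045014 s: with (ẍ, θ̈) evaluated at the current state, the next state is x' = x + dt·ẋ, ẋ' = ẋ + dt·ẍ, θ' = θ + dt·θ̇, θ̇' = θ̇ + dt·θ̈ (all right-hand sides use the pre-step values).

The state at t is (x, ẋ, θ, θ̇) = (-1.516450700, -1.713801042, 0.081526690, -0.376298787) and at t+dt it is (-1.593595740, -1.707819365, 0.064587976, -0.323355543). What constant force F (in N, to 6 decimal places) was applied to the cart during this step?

ẍ = (ẋ'−ẋ)/dt = (-1.707819365−-1.713801042)/0.045014 = 0.132885
θ̈ = (θ̇'−θ̇)/dt = (-0.323355543−-0.376298787)/0.045014 = 1.176151
sinθ=0.081436, cosθ=0.996679
F = (M+m)·ẍ + m·l·cosθ·θ̈ − m·l·sinθ·θ̇² = 0.252957 + 0.221873 − 0.002183 = 0.472647

F = 0.472647 N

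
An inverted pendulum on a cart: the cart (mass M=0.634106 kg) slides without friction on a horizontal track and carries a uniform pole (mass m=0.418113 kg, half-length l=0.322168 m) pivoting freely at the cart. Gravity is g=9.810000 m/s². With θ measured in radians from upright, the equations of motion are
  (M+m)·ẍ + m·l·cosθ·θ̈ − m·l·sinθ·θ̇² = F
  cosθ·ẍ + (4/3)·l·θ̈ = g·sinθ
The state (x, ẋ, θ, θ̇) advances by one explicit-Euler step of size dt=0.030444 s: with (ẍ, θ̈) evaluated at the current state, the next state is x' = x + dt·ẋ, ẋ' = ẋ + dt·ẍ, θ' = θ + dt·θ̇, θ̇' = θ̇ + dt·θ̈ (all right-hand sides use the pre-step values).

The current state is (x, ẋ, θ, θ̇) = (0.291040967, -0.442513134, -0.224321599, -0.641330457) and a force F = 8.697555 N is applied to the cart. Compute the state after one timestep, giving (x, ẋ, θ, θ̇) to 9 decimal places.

(0.277569097, -0.064970651, -0.243846263, -1.652878087)

sinθ=-0.222445010, cosθ=0.974945238
temp = (F + m·l·θ̇²·sinθ)/(M+m) = (8.697555 + -0.012324306)/1.052219 = 8.254204395
θ̈ = (g·sinθ − cosθ·temp)/(l·(4/3 − m·cos²θ/(M+m))) = -33.226502090
ẍ = temp − m·l·θ̈·cosθ/(M+m) = 12.401211489
Euler: x'=0.291040967+0.030444·-0.442513134=0.277569097, ẋ'=-0.442513134+0.030444·12.401211489=-0.064970651
       θ'=-0.224321599+0.030444·-0.641330457=-0.243846263, θ̇'=-0.641330457+0.030444·-33.226502090=-1.652878087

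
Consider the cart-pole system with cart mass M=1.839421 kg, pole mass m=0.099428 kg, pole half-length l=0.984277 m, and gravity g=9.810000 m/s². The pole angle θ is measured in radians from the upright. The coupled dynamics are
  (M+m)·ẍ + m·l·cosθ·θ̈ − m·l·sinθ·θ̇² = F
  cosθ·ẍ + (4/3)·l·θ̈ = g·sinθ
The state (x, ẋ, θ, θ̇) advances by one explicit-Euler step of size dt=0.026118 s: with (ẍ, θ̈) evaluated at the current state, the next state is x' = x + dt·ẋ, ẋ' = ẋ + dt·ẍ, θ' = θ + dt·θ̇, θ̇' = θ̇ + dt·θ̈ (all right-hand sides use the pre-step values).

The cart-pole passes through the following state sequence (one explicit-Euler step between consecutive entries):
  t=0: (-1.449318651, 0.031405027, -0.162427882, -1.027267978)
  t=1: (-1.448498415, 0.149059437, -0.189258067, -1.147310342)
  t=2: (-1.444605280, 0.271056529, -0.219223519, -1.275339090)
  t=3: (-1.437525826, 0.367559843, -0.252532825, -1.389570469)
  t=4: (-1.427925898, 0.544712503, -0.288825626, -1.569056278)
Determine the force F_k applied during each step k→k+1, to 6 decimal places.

F_0 = 8.306802 N
F_1 = 8.609432 N
F_2 = 6.780680 N
F_3 = 12.546796 N

step 0→1:
  ẍ = (ẋ'−ẋ)/dt = (0.149059437−0.031405027)/0.026118 = 4.504725
  θ̈ = (θ̇'−θ̇)/dt = (-1.147310342−-1.027267978)/0.026118 = -4.596155
  sinθ=-0.161715, cosθ=0.986838
  F = (M+m)·ẍ + m·l·cosθ·θ̈ − m·l·sinθ·θ̇² = 8.733982 + -0.443881 − -0.016701 = 8.306802
step 1→2:
  ẍ = (ẋ'−ẋ)/dt = (0.271056529−0.149059437)/0.026118 = 4.670997
  θ̈ = (θ̇'−θ̇)/dt = (-1.275339090−-1.147310342)/0.026118 = -4.901935
  sinθ=-0.188130, cosθ=0.982144
  F = (M+m)·ẍ + m·l·cosθ·θ̈ − m·l·sinθ·θ̇² = 9.056357 + -0.471160 − -0.024235 = 8.609432
step 2→3:
  ẍ = (ẋ'−ẋ)/dt = (0.367559843−0.271056529)/0.026118 = 3.694897
  θ̈ = (θ̇'−θ̇)/dt = (-1.389570469−-1.275339090)/0.026118 = -4.373665
  sinθ=-0.217472, cosθ=0.976067
  F = (M+m)·ẍ + m·l·cosθ·θ̈ − m·l·sinθ·θ̇² = 7.163847 + -0.417783 − -0.034616 = 6.780680
step 3→4:
  ẍ = (ẋ'−ẋ)/dt = (0.544712503−0.367559843)/0.026118 = 6.782780
  θ̈ = (θ̇'−θ̇)/dt = (-1.569056278−-1.389570469)/0.026118 = -6.872112
  sinθ=-0.249857, cosθ=0.968283
  F = (M+m)·ẍ + m·l·cosθ·θ̈ − m·l·sinθ·θ̇² = 13.150787 + -0.651206 − -0.047215 = 12.546796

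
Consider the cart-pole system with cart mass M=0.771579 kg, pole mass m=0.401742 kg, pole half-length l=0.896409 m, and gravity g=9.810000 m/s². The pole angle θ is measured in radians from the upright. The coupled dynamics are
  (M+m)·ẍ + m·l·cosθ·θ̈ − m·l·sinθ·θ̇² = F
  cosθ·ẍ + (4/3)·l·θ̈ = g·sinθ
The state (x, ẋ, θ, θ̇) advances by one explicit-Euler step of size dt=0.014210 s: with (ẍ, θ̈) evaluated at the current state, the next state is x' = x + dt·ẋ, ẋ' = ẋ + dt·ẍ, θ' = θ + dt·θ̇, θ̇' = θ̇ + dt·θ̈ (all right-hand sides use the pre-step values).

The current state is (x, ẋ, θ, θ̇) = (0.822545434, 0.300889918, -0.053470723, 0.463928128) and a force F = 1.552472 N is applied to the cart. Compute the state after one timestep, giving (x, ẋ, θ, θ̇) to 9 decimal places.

(0.826821080, 0.328664072, -0.046878304, 0.434490060)

sinθ=-0.053445247, cosθ=0.998570781
temp = (F + m·l·θ̇²·sinθ)/(M+m) = (1.552472 + -0.004142514)/1.173321 = 1.319612865
θ̈ = (g·sinθ − cosθ·temp)/(l·(4/3 − m·cos²θ/(M+m))) = -2.071644462
ẍ = temp − m·l·θ̈·cosθ/(M+m) = 1.954549929
Euler: x'=0.822545434+0.014210·0.300889918=0.826821080, ẋ'=0.300889918+0.014210·1.954549929=0.328664072
       θ'=-0.053470723+0.014210·0.463928128=-0.046878304, θ̇'=0.463928128+0.014210·-2.071644462=0.434490060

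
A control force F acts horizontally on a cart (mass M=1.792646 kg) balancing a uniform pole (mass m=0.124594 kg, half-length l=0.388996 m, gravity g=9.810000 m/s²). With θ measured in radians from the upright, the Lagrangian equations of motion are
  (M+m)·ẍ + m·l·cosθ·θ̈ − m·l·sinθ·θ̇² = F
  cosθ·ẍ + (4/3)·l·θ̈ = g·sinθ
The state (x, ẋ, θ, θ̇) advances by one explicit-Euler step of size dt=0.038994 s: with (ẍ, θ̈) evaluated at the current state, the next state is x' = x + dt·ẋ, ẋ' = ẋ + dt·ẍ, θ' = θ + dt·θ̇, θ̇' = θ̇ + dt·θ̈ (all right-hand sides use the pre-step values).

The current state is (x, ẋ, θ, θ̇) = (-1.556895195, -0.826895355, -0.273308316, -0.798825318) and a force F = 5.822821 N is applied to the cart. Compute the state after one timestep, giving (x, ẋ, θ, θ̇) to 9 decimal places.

(-1.589139152, -0.697965186, -0.304457710, -1.237255721)

sinθ=-0.269918430, cosθ=0.962883192
temp = (F + m·l·θ̇²·sinθ)/(M+m) = (5.822821 + -0.008347923)/1.917240 = 3.032730945
θ̈ = (g·sinθ − cosθ·temp)/(l·(4/3 − m·cos²θ/(M+m))) = -11.243534967
ẍ = temp − m·l·θ̈·cosθ/(M+m) = 3.306410442
Euler: x'=-1.556895195+0.038994·-0.826895355=-1.589139152, ẋ'=-0.826895355+0.038994·3.306410442=-0.697965186
       θ'=-0.273308316+0.038994·-0.798825318=-0.304457710, θ̇'=-0.798825318+0.038994·-11.243534967=-1.237255721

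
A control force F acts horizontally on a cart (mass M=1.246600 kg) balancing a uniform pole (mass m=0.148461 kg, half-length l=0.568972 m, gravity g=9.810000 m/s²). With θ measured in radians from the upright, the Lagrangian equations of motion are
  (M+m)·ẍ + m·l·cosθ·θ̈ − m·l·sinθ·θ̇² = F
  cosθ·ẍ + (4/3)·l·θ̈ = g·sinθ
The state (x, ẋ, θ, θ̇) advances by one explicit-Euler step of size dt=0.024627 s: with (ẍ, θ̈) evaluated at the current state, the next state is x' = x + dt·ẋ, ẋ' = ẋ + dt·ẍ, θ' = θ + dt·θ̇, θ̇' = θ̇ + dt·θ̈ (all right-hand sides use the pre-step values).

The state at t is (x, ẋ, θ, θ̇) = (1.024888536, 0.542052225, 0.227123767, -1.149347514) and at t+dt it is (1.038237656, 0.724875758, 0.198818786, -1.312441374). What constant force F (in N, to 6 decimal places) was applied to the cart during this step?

F = 9.786350 N

ẍ = (ẋ'−ẋ)/dt = (0.724875758−0.542052225)/0.024627 = 7.423703
θ̈ = (θ̇'−θ̇)/dt = (-1.312441374−-1.149347514)/0.024627 = -6.622563
sinθ=0.225176, cosθ=0.974318
F = (M+m)·ẍ + m·l·cosθ·θ̈ − m·l·sinθ·θ̇² = 10.356518 + -0.545042 − 0.025126 = 9.786350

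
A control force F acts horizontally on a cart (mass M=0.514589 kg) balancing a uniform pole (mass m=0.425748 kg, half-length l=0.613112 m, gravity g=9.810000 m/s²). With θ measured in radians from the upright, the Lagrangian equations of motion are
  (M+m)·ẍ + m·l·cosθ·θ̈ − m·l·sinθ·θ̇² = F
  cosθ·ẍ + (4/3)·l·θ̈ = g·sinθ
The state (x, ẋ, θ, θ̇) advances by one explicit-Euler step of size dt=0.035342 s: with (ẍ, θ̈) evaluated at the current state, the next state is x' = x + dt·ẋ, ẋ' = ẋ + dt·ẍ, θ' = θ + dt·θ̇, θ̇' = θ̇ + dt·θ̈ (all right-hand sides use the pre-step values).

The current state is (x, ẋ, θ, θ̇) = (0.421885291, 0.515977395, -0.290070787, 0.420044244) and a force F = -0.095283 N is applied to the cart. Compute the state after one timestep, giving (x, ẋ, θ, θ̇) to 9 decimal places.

sinθ=-0.286020056, cosθ=0.958223631
temp = (F + m·l·θ̇²·sinθ)/(M+m) = (-0.095283 + -0.013172827)/0.940337 = -0.115337190
θ̈ = (g·sinθ − cosθ·temp)/(l·(4/3 − m·cos²θ/(M+m))) = -4.790871951
ẍ = temp − m·l·θ̈·cosθ/(M+m) = 1.159017579
Euler: x'=0.421885291+0.035342·0.515977395=0.440120964, ẋ'=0.515977395+0.035342·1.159017579=0.556939394
       θ'=-0.290070787+0.035342·0.420044244=-0.275225583, θ̇'=0.420044244+0.035342·-4.790871951=0.250725247

(0.440120964, 0.556939394, -0.275225583, 0.250725247)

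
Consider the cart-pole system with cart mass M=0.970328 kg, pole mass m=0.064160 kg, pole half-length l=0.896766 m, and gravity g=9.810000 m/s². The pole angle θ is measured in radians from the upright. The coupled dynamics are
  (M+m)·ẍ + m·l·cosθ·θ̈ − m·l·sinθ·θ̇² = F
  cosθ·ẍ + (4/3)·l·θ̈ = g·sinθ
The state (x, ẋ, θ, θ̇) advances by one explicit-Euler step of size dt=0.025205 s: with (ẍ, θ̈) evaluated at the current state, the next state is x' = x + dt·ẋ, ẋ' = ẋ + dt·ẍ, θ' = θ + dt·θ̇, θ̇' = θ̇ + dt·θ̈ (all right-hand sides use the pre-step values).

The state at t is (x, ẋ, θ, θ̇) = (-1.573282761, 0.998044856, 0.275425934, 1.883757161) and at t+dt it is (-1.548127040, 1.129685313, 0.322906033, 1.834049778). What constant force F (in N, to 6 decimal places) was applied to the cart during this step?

F = 5.238197 N

ẍ = (ẋ'−ẋ)/dt = (1.129685313−0.998044856)/0.025205 = 5.222791
θ̈ = (θ̇'−θ̇)/dt = (1.834049778−1.883757161)/0.025205 = -1.972124
sinθ=0.271957, cosθ=0.962309
F = (M+m)·ẍ + m·l·cosθ·θ̈ − m·l·sinθ·θ̇² = 5.402915 + -0.109192 − 0.055526 = 5.238197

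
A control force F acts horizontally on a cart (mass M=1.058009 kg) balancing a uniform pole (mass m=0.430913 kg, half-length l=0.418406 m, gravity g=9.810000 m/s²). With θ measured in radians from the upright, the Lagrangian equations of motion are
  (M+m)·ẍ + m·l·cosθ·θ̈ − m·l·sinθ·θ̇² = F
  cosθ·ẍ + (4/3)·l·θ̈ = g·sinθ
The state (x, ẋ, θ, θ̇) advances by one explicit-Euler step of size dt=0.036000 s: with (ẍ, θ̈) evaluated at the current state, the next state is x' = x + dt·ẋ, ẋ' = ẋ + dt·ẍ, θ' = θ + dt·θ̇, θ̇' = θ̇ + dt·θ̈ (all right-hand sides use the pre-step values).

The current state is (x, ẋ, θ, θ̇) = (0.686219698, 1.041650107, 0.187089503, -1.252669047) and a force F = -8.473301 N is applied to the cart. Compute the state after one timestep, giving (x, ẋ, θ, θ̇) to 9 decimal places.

(0.723719102, 0.766352081, 0.141993417, -0.650057424)

sinθ=0.185999979, cosθ=0.982549748
temp = (F + m·l·θ̇²·sinθ)/(M+m) = (-8.473301 + 0.052622695)/1.488922 = -5.655553686
θ̈ = (g·sinθ − cosθ·temp)/(l·(4/3 − m·cos²θ/(M+m))) = 16.739211763
ẍ = temp − m·l·θ̈·cosθ/(M+m) = -7.647167387
Euler: x'=0.686219698+0.036000·1.041650107=0.723719102, ẋ'=1.041650107+0.036000·-7.647167387=0.766352081
       θ'=0.187089503+0.036000·-1.252669047=0.141993417, θ̇'=-1.252669047+0.036000·16.739211763=-0.650057424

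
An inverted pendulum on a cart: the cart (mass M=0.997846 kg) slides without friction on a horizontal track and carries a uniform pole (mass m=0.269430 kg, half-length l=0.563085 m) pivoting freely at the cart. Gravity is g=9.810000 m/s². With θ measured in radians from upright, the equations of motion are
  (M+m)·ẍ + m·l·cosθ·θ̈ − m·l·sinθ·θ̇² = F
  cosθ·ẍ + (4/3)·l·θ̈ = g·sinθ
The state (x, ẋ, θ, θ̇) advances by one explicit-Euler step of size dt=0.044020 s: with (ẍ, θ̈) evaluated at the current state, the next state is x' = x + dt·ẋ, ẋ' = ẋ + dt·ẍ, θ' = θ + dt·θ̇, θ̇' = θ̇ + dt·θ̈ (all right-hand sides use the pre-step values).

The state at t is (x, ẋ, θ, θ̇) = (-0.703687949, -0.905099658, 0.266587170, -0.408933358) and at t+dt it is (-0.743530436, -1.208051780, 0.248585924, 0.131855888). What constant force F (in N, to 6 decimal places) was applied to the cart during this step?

ẍ = (ẋ'−ẋ)/dt = (-1.208051780−-0.905099658)/0.044020 = -6.882147
θ̈ = (θ̇'−θ̇)/dt = (0.131855888−-0.408933358)/0.044020 = 12.285081
sinθ=0.263441, cosθ=0.964676
F = (M+m)·ẍ + m·l·cosθ·θ̈ − m·l·sinθ·θ̇² = -8.721580 + 1.797957 − 0.006684 = -6.930307

F = -6.930307 N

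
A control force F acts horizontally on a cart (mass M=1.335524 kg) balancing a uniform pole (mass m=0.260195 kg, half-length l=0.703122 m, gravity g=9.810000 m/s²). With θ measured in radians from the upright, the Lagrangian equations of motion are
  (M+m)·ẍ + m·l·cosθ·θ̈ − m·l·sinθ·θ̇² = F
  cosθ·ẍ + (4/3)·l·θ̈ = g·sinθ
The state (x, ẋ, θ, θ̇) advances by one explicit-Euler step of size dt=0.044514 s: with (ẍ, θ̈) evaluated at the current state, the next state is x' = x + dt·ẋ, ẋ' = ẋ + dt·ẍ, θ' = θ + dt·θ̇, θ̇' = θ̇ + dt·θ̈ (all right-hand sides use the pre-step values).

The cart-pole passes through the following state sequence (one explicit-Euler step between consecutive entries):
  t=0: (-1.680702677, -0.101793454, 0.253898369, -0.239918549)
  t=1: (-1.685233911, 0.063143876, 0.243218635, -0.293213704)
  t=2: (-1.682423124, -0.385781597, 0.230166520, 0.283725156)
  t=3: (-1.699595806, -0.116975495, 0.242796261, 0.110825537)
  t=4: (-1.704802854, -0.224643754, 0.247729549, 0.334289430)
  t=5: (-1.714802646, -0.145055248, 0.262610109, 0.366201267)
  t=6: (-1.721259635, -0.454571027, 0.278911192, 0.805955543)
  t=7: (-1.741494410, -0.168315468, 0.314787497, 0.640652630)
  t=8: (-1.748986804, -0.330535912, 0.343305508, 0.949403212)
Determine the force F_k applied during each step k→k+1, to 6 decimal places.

F_0 = 5.697942 N
F_1 = -13.795296 N
F_2 = 8.940824 N
F_3 = -2.968706 N
F_4 = 2.975193 N
F_5 = -9.356370 N
F_6 = 9.575724 N
F_7 = -4.631872 N

step 0→1:
  ẍ = (ẋ'−ẋ)/dt = (0.063143876−-0.101793454)/0.044514 = 3.705291
  θ̈ = (θ̇'−θ̇)/dt = (-0.293213704−-0.239918549)/0.044514 = -1.197267
  sinθ=0.251179, cosθ=0.967941
  F = (M+m)·ẍ + m·l·cosθ·θ̈ − m·l·sinθ·θ̇² = 5.912603 + -0.212016 − 0.002645 = 5.697942
step 1→2:
  ẍ = (ẋ'−ẋ)/dt = (-0.385781597−0.063143876)/0.044514 = -10.085040
  θ̈ = (θ̇'−θ̇)/dt = (0.283725156−-0.293213704)/0.044514 = 12.960841
  sinθ=0.240828, cosθ=0.970568
  F = (M+m)·ẍ + m·l·cosθ·θ̈ − m·l·sinθ·θ̇² = -16.092890 + 2.301382 − 0.003788 = -13.795296
step 2→3:
  ẍ = (ẋ'−ẋ)/dt = (-0.116975495−-0.385781597)/0.044514 = 6.038687
  θ̈ = (θ̇'−θ̇)/dt = (0.110825537−0.283725156)/0.044514 = -3.884163
  sinθ=0.228140, cosθ=0.973628
  F = (M+m)·ẍ + m·l·cosθ·θ̈ − m·l·sinθ·θ̇² = 9.636047 + -0.691863 − 0.003360 = 8.940824
step 3→4:
  ẍ = (ẋ'−ẋ)/dt = (-0.224643754−-0.116975495)/0.044514 = -2.418750
  θ̈ = (θ̇'−θ̇)/dt = (0.334289430−0.110825537)/0.044514 = 5.020081
  sinθ=0.240418, cosθ=0.970669
  F = (M+m)·ẍ + m·l·cosθ·θ̈ − m·l·sinθ·θ̇² = -3.859646 + 0.891480 − 0.000540 = -2.968706
step 4→5:
  ẍ = (ẋ'−ẋ)/dt = (-0.145055248−-0.224643754)/0.044514 = 1.787943
  θ̈ = (θ̇'−θ̇)/dt = (0.366201267−0.334289430)/0.044514 = 0.716894
  sinθ=0.245203, cosθ=0.969472
  F = (M+m)·ẍ + m·l·cosθ·θ̈ − m·l·sinθ·θ̇² = 2.853055 + 0.127151 − 0.005013 = 2.975193
step 5→6:
  ẍ = (ẋ'−ẋ)/dt = (-0.454571027−-0.145055248)/0.044514 = -6.953223
  θ̈ = (θ̇'−θ̇)/dt = (0.805955543−0.366201267)/0.044514 = 9.879011
  sinθ=0.259602, cosθ=0.965716
  F = (M+m)·ẍ + m·l·cosθ·θ̈ − m·l·sinθ·θ̇² = -11.095390 + 1.745390 − 0.006369 = -9.356370
step 6→7:
  ẍ = (ẋ'−ẋ)/dt = (-0.168315468−-0.454571027)/0.044514 = 6.430686
  θ̈ = (θ̇'−θ̇)/dt = (0.640652630−0.805955543)/0.044514 = -3.713504
  sinθ=0.275309, cosθ=0.961356
  F = (M+m)·ẍ + m·l·cosθ·θ̈ − m·l·sinθ·θ̇² = 10.261568 + -0.653127 − 0.032717 = 9.575724
step 7→8:
  ẍ = (ẋ'−ẋ)/dt = (-0.330535912−-0.168315468)/0.044514 = -3.644257
  θ̈ = (θ̇'−θ̇)/dt = (0.949403212−0.640652630)/0.044514 = 6.936033
  sinθ=0.309614, cosθ=0.950862
  F = (M+m)·ẍ + m·l·cosθ·θ̈ − m·l·sinθ·θ̇² = -5.815210 + 1.206586 − 0.023249 = -4.631872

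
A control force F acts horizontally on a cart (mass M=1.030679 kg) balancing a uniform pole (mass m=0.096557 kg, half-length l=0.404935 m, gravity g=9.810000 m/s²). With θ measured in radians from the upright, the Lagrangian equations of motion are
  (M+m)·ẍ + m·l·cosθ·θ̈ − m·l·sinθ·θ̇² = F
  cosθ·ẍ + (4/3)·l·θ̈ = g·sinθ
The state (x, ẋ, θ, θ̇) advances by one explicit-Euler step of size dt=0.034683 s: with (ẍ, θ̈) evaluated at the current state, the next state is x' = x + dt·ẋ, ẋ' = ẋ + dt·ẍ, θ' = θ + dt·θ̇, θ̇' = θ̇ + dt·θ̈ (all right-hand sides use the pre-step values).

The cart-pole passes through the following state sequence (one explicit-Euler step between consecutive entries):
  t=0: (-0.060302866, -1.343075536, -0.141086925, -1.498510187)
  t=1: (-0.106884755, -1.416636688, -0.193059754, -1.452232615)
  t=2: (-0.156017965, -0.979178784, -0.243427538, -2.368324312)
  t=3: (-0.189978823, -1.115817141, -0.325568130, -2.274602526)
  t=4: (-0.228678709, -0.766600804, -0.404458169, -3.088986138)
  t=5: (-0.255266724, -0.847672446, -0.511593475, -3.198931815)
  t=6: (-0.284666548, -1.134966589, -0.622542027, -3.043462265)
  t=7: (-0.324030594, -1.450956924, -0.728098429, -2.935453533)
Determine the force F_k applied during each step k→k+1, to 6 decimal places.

step 0→1:
  ẍ = (ẋ'−ẋ)/dt = (-1.416636688−-1.343075536)/0.034683 = -2.120957
  θ̈ = (θ̇'−θ̇)/dt = (-1.452232615−-1.498510187)/0.034683 = 1.334301
  sinθ=-0.140619, cosθ=0.990064
  F = (M+m)·ẍ + m·l·cosθ·θ̈ − m·l·sinθ·θ̇² = -2.390819 + 0.051652 − -0.012346 = -2.326821
step 1→2:
  ẍ = (ẋ'−ẋ)/dt = (-0.979178784−-1.416636688)/0.034683 = 12.613035
  θ̈ = (θ̇'−θ̇)/dt = (-2.368324312−-1.452232615)/0.034683 = -26.413277
  sinθ=-0.191863, cosθ=0.981422
  F = (M+m)·ẍ + m·l·cosθ·θ̈ − m·l·sinθ·θ̇² = 14.217867 + -1.013554 − -0.015821 = 13.220134
step 2→3:
  ẍ = (ẋ'−ẋ)/dt = (-1.115817141−-0.979178784)/0.034683 = -3.939635
  θ̈ = (θ̇'−θ̇)/dt = (-2.274602526−-2.368324312)/0.034683 = 2.702240
  sinθ=-0.241031, cosθ=0.970518
  F = (M+m)·ẍ + m·l·cosθ·θ̈ − m·l·sinθ·θ̇² = -4.440898 + 0.102541 − -0.052860 = -4.285498
step 3→4:
  ẍ = (ẋ'−ẋ)/dt = (-0.766600804−-1.115817141)/0.034683 = 10.068804
  θ̈ = (θ̇'−θ̇)/dt = (-3.088986138−-2.274602526)/0.034683 = -23.480772
  sinθ=-0.319847, cosθ=0.947469
  F = (M+m)·ẍ + m·l·cosθ·θ̈ − m·l·sinθ·θ̇² = 11.349919 + -0.869854 − -0.064703 = 10.544767
step 4→5:
  ẍ = (ẋ'−ẋ)/dt = (-0.847672446−-0.766600804)/0.034683 = -2.337504
  θ̈ = (θ̇'−θ̇)/dt = (-3.198931815−-3.088986138)/0.034683 = -3.170016
  sinθ=-0.393521, cosθ=0.919316
  F = (M+m)·ẍ + m·l·cosθ·θ̈ − m·l·sinθ·θ̇² = -2.634918 + -0.113945 − -0.146814 = -2.602049
step 5→6:
  ẍ = (ẋ'−ẋ)/dt = (-1.134966589−-0.847672446)/0.034683 = -8.283428
  θ̈ = (θ̇'−θ̇)/dt = (-3.043462265−-3.198931815)/0.034683 = 4.482587
  sinθ=-0.489567, cosθ=0.871966
  F = (M+m)·ẍ + m·l·cosθ·θ̈ − m·l·sinθ·θ̇² = -9.337379 + 0.152826 − -0.195881 = -8.988672
step 6→7:
  ẍ = (ẋ'−ẋ)/dt = (-1.450956924−-1.134966589)/0.034683 = -9.110813
  θ̈ = (θ̇'−θ̇)/dt = (-2.935453533−-3.043462265)/0.034683 = 3.114169
  sinθ=-0.583102, cosθ=0.812399
  F = (M+m)·ẍ + m·l·cosθ·θ̈ − m·l·sinθ·θ̇² = -10.270037 + 0.098919 − -0.211178 = -9.959939

F_0 = -2.326821 N
F_1 = 13.220134 N
F_2 = -4.285498 N
F_3 = 10.544767 N
F_4 = -2.602049 N
F_5 = -8.988672 N
F_6 = -9.959939 N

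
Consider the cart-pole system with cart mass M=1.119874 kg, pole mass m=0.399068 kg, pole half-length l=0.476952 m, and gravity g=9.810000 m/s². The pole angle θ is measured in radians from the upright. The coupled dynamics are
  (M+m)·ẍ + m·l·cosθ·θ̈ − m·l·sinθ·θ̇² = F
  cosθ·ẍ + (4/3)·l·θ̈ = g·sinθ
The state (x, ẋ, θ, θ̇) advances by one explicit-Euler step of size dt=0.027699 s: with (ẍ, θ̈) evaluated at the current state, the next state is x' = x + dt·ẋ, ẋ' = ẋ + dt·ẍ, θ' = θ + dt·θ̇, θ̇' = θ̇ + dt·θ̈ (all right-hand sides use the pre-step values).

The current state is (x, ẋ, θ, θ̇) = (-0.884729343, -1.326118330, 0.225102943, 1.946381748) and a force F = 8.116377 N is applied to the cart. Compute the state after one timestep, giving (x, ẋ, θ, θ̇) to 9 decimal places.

sinθ=0.223206709, cosθ=0.974771135
temp = (F + m·l·θ̇²·sinθ)/(M+m) = (8.116377 + 0.160947735)/1.518942 = 5.449401449
θ̈ = (g·sinθ − cosθ·temp)/(l·(4/3 − m·cos²θ/(M+m))) = -6.040702715
ẍ = temp − m·l·θ̈·cosθ/(M+m) = 6.187255576
Euler: x'=-0.884729343+0.027699·-1.326118330=-0.921461495, ẋ'=-1.326118330+0.027699·6.187255576=-1.154737538
       θ'=0.225102943+0.027699·1.946381748=0.279015771, θ̇'=1.946381748+0.027699·-6.040702715=1.779060324

(-0.921461495, -1.154737538, 0.279015771, 1.779060324)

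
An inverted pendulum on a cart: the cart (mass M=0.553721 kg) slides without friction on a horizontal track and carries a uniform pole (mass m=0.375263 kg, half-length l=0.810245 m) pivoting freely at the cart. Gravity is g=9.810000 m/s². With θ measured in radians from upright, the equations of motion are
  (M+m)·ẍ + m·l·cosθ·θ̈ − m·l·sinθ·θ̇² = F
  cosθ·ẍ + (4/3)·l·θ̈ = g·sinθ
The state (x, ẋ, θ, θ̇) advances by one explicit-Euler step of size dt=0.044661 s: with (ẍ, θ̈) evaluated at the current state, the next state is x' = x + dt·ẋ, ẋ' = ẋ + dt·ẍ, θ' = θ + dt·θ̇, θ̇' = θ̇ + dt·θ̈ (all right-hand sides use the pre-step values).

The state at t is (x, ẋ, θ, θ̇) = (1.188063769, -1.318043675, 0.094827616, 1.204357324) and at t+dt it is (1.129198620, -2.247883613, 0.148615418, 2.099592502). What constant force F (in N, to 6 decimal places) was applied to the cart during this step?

ẍ = (ẋ'−ẋ)/dt = (-2.247883613−-1.318043675)/0.044661 = -20.819953
θ̈ = (θ̇'−θ̇)/dt = (2.099592502−1.204357324)/0.044661 = 20.045122
sinθ=0.094686, cosθ=0.995507
F = (M+m)·ẍ + m·l·cosθ·θ̈ − m·l·sinθ·θ̇² = -19.341404 + 6.067436 − 0.041759 = -13.315726

F = -13.315726 N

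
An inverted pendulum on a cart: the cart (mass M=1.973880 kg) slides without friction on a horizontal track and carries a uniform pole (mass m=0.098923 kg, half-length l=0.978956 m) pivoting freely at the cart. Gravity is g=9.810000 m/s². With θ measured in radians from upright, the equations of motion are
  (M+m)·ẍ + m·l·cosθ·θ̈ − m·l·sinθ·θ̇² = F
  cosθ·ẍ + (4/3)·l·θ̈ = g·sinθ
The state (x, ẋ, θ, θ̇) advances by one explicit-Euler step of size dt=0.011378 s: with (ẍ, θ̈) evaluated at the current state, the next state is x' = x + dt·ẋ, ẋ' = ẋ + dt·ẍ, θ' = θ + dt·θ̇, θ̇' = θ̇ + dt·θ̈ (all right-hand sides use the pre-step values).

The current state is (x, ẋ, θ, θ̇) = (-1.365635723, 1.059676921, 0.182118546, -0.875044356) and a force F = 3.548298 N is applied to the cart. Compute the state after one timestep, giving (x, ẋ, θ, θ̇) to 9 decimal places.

(-1.353578719, 1.079191883, 0.172162291, -0.874260360)

sinθ=0.181113488, cosθ=0.983462203
temp = (F + m·l·θ̇²·sinθ)/(M+m) = (3.548298 + 0.013429857)/2.072803 = 1.718314696
θ̈ = (g·sinθ − cosθ·temp)/(l·(4/3 − m·cos²θ/(M+m))) = 0.068904566
ẍ = temp − m·l·θ̈·cosθ/(M+m) = 1.715148716
Euler: x'=-1.365635723+0.011378·1.059676921=-1.353578719, ẋ'=1.059676921+0.011378·1.715148716=1.079191883
       θ'=0.182118546+0.011378·-0.875044356=0.172162291, θ̇'=-0.875044356+0.011378·0.068904566=-0.874260360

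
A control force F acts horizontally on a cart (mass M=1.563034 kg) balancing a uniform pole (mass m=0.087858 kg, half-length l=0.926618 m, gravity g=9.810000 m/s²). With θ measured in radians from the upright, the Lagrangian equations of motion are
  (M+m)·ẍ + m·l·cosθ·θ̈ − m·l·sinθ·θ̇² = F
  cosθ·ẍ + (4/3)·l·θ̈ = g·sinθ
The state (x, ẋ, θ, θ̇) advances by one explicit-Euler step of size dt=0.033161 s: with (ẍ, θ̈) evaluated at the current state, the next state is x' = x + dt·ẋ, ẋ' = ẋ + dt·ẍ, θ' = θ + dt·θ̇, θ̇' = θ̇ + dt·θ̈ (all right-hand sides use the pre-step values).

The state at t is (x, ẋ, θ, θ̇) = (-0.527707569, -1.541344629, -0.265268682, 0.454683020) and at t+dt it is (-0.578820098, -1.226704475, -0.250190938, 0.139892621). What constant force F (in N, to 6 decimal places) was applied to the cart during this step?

F = 14.922719 N

ẍ = (ẋ'−ẋ)/dt = (-1.226704475−-1.541344629)/0.033161 = 9.488259
θ̈ = (θ̇'−θ̇)/dt = (0.139892621−0.454683020)/0.033161 = -9.492790
sinθ=-0.262169, cosθ=0.965022
F = (M+m)·ẍ + m·l·cosθ·θ̈ − m·l·sinθ·θ̇² = 15.664091 + -0.745784 − -0.004412 = 14.922719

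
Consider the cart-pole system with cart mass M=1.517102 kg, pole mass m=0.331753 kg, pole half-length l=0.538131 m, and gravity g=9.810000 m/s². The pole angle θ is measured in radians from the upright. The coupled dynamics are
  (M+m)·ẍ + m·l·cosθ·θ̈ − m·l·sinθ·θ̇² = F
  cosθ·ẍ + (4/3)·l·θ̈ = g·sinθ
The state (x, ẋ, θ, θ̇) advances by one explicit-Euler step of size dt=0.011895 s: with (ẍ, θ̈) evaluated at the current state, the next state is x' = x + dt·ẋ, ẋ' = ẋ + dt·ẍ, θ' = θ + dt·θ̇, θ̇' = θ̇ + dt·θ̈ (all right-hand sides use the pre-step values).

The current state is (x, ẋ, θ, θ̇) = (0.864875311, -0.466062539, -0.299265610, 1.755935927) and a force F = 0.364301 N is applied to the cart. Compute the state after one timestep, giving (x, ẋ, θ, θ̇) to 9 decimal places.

sinθ=-0.294818537, cosθ=0.955553259
temp = (F + m·l·θ̇²·sinθ)/(M+m) = (0.364301 + -0.162283732)/1.848855 = 0.109266150
θ̈ = (g·sinθ − cosθ·temp)/(l·(4/3 − m·cos²θ/(M+m))) = -4.761461756
ẍ = temp − m·l·θ̈·cosθ/(M+m) = 0.548600556
Euler: x'=0.864875311+0.011895·-0.466062539=0.859331497, ẋ'=-0.466062539+0.011895·0.548600556=-0.459536935
       θ'=-0.299265610+0.011895·1.755935927=-0.278378752, θ̇'=1.755935927+0.011895·-4.761461756=1.699298339

(0.859331497, -0.459536935, -0.278378752, 1.699298339)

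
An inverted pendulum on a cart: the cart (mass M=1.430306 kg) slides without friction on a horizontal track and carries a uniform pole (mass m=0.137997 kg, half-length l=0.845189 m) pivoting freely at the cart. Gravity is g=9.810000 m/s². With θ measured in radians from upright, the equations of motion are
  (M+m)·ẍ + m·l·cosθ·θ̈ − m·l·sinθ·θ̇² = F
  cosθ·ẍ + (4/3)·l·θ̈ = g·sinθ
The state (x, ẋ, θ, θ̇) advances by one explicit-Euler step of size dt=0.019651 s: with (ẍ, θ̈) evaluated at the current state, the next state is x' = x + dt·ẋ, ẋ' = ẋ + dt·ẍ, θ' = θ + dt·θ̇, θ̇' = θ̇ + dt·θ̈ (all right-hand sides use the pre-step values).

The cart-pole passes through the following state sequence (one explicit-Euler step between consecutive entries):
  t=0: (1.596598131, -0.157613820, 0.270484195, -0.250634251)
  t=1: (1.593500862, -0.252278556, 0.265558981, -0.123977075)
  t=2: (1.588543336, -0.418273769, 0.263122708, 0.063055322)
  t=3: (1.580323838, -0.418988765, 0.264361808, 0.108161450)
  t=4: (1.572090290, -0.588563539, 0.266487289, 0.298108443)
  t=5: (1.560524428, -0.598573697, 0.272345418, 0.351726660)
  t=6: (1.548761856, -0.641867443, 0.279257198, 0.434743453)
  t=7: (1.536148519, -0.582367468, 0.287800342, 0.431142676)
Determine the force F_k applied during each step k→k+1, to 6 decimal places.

step 0→1:
  ẍ = (ẋ'−ẋ)/dt = (-0.252278556−-0.157613820)/0.019651 = -4.817299
  θ̈ = (θ̇'−θ̇)/dt = (-0.123977075−-0.250634251)/0.019651 = 6.445330
  sinθ=0.267198, cosθ=0.963642
  F = (M+m)·ẍ + m·l·cosθ·θ̈ − m·l·sinθ·θ̇² = -7.554984 + 0.724410 − 0.001958 = -6.832532
step 1→2:
  ẍ = (ẋ'−ẋ)/dt = (-0.418273769−-0.252278556)/0.019651 = -8.447164
  θ̈ = (θ̇'−θ̇)/dt = (0.063055322−-0.123977075)/0.019651 = 9.517704
  sinθ=0.262449, cosθ=0.964946
  F = (M+m)·ẍ + m·l·cosθ·θ̈ − m·l·sinθ·θ̇² = -13.247712 + 1.071171 − 0.000470 = -12.177012
step 2→3:
  ẍ = (ẋ'−ẋ)/dt = (-0.418988765−-0.418273769)/0.019651 = -0.036385
  θ̈ = (θ̇'−θ̇)/dt = (0.108161450−0.063055322)/0.019651 = 2.295360
  sinθ=0.260097, cosθ=0.965582
  F = (M+m)·ẍ + m·l·cosθ·θ̈ − m·l·sinθ·θ̇² = -0.057062 + 0.258502 − 0.000121 = 0.201319
step 3→4:
  ẍ = (ẋ'−ẋ)/dt = (-0.588563539−-0.418988765)/0.019651 = -8.629320
  θ̈ = (θ̇'−θ̇)/dt = (0.298108443−0.108161450)/0.019651 = 9.666022
  sinθ=0.261293, cosθ=0.965259
  F = (M+m)·ẍ + m·l·cosθ·θ̈ − m·l·sinθ·θ̇² = -13.533389 + 1.088217 − 0.000357 = -12.445529
step 4→5:
  ẍ = (ẋ'−ẋ)/dt = (-0.598573697−-0.588563539)/0.019651 = -0.509397
  θ̈ = (θ̇'−θ̇)/dt = (0.351726660−0.298108443)/0.019651 = 2.728524
  sinθ=0.263344, cosθ=0.964702
  F = (M+m)·ẍ + m·l·cosθ·θ̈ − m·l·sinθ·θ̇² = -0.798889 + 0.307004 − 0.002730 = -0.494614
step 5→6:
  ẍ = (ẋ'−ẋ)/dt = (-0.641867443−-0.598573697)/0.019651 = -2.203132
  θ̈ = (θ̇'−θ̇)/dt = (0.434743453−0.351726660)/0.019651 = 4.224558
  sinθ=0.268991, cosθ=0.963143
  F = (M+m)·ẍ + m·l·cosθ·θ̈ − m·l·sinθ·θ̇² = -3.455178 + 0.474565 − 0.003881 = -2.984495
step 6→7:
  ẍ = (ẋ'−ẋ)/dt = (-0.582367468−-0.641867443)/0.019651 = 3.027834
  θ̈ = (θ̇'−θ̇)/dt = (0.431142676−0.434743453)/0.019651 = -0.183236
  sinθ=0.275642, cosθ=0.961260
  F = (M+m)·ẍ + m·l·cosθ·θ̈ − m·l·sinθ·θ̇² = 4.748562 + -0.020544 − 0.006076 = 4.721942

F_0 = -6.832532 N
F_1 = -12.177012 N
F_2 = 0.201319 N
F_3 = -12.445529 N
F_4 = -0.494614 N
F_5 = -2.984495 N
F_6 = 4.721942 N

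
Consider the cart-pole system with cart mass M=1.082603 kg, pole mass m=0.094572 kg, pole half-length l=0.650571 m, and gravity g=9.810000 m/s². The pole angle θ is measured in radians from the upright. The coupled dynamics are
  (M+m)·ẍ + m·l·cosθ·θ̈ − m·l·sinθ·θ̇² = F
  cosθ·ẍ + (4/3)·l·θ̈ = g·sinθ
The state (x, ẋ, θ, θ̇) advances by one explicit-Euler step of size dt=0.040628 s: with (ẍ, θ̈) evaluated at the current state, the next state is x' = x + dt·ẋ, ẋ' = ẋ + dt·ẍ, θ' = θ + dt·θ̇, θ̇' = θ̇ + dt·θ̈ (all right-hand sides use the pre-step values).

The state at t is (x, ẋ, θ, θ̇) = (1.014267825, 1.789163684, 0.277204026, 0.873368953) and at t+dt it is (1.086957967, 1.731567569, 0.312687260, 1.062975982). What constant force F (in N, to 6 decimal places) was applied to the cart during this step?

F = -1.405487 N

ẍ = (ẋ'−ẋ)/dt = (1.731567569−1.789163684)/0.040628 = -1.417646
θ̈ = (θ̇'−θ̇)/dt = (1.062975982−0.873368953)/0.040628 = 4.666905
sinθ=0.273667, cosθ=0.961824
F = (M+m)·ẍ + m·l·cosθ·θ̈ − m·l·sinθ·θ̇² = -1.668817 + 0.276174 − 0.012843 = -1.405487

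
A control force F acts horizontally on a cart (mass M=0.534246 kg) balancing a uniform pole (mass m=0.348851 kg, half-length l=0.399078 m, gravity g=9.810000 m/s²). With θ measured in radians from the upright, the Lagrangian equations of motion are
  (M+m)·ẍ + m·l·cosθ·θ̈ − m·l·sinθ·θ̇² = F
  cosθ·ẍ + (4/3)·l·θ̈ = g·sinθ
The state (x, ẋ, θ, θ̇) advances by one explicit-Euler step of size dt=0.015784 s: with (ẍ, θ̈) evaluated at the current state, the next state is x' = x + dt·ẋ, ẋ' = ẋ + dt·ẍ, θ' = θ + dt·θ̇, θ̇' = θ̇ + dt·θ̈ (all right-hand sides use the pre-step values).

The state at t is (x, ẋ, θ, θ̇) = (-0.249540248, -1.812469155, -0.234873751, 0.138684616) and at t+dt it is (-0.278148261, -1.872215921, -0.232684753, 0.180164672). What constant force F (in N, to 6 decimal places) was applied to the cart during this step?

F = -2.986322 N

ẍ = (ẋ'−ẋ)/dt = (-1.872215921−-1.812469155)/0.015784 = -3.785274
θ̈ = (θ̇'−θ̇)/dt = (0.180164672−0.138684616)/0.015784 = 2.627981
sinθ=-0.232720, cosθ=0.972544
F = (M+m)·ẍ + m·l·cosθ·θ̈ − m·l·sinθ·θ̇² = -3.342764 + 0.355819 − -0.000623 = -2.986322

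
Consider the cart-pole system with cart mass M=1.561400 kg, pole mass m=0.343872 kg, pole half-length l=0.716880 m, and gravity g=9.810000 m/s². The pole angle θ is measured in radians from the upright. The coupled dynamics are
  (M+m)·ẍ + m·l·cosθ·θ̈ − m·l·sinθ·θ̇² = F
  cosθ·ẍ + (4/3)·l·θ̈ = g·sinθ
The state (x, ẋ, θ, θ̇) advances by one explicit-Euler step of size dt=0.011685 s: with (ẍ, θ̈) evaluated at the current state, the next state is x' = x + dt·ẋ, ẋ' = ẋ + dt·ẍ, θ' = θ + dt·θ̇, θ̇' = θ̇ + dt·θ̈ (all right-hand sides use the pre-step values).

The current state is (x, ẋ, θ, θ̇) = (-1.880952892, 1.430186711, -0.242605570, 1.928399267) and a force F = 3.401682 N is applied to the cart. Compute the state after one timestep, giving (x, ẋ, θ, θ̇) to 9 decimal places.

(-1.864241160, 1.456698601, -0.220072225, 1.872664691)

sinθ=-0.240232706, cosθ=0.970715328
temp = (F + m·l·θ̇²·sinθ)/(M+m) = (3.401682 + -0.220226373)/1.905272 = 1.669817027
θ̈ = (g·sinθ − cosθ·temp)/(l·(4/3 − m·cos²θ/(M+m))) = -4.769754033
ẍ = temp − m·l·θ̈·cosθ/(M+m) = 2.268882328
Euler: x'=-1.880952892+0.011685·1.430186711=-1.864241160, ẋ'=1.430186711+0.011685·2.268882328=1.456698601
       θ'=-0.242605570+0.011685·1.928399267=-0.220072225, θ̇'=1.928399267+0.011685·-4.769754033=1.872664691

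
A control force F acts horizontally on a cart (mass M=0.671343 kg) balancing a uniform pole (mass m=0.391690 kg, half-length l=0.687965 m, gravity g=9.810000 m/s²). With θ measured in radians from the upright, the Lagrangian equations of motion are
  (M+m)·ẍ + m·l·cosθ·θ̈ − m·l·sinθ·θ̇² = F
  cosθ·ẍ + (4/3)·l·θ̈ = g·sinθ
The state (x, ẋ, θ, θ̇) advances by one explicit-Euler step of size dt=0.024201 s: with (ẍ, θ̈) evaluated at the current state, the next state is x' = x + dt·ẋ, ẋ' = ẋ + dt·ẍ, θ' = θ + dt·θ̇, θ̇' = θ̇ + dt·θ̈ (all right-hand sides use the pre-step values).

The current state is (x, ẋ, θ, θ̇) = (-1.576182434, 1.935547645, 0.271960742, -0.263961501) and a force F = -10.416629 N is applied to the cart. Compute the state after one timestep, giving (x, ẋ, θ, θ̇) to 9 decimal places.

sinθ=0.268620629, cosθ=0.963246053
temp = (F + m·l·θ̇²·sinθ)/(M+m) = (-10.416629 + 0.005043469)/1.063033 = -9.794226078
θ̈ = (g·sinθ − cosθ·temp)/(l·(4/3 − m·cos²θ/(M+m))) = 17.694834518
ẍ = temp − m·l·θ̈·cosθ/(M+m) = -14.114843624
Euler: x'=-1.576182434+0.024201·1.935547645=-1.529340245, ẋ'=1.935547645+0.024201·-14.114843624=1.593954314
       θ'=0.271960742+0.024201·-0.263961501=0.265572610, θ̇'=-0.263961501+0.024201·17.694834518=0.164271189

(-1.529340245, 1.593954314, 0.265572610, 0.164271189)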